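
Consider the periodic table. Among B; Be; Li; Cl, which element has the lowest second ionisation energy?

Be

Consider each +1 ion: B⁺ still has 2 valence electrons; Be⁺ still has 1 valence electron; Li⁺ is the bare [He] core; Cl⁺ still has 6 valence electrons.
Core electrons are held far more tightly than valence electrons, so Li tops the IE_2 order.
Valence configurations: B⁺ [He]2s², Be⁺ [He]2s¹, Cl⁺ [Ne]3s²3p⁴.
Approximate IE_2 values (kJ/mol): B 2427, Be 1757, Li 7298, Cl 2298.
Overall IE_2 order: Be < Cl < B < Li.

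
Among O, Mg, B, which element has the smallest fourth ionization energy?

O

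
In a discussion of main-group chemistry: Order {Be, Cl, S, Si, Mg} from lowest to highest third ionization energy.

Si < S < Cl < Mg < Be

After 2 electrons have been removed, what remains? Be²⁺ is the bare [He] core; Cl²⁺ still has 5 valence electrons; S²⁺ still has 4 valence electrons; Si²⁺ still has 2 valence electrons; Mg²⁺ is the bare [Ne] core.
Pulling an electron out of a noble-gas core costs far more than removing a remaining valence electron, so Mg and Be sit at the high end of IE_3.
Valence configurations: Cl²⁺ [Ne]3s²3p³, S²⁺ [Ne]3s²3p², Si²⁺ [Ne]3s².
Tabulated IE_3 (kJ/mol): Be 14849, Cl 3822, S 3357, Si 3232, Mg 7733.
Putting it together, IE_3: Si < S < Cl < Mg < Be.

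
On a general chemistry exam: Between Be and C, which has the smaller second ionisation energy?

Be

After 1 electron has been removed, what remains? Be⁺ still has 1 valence electron; C⁺ still has 3 valence electrons.
All are still removing valence electrons, so compare the +1 ions as you would atoms: IE_2 generally rises across a period (higher Z_eff) and falls down a group (larger shell), subject to the usual subshell exceptions.
Valence configurations: Be⁺ [He]2s¹, C⁺ [He]2s²2p¹.
The numbers (kJ/mol): Be 1757, C 2353.
Hence IE_2: Be < C.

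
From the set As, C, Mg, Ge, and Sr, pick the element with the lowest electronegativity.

Sr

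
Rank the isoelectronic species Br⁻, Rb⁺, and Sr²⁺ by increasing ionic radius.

Sr²⁺ < Rb⁺ < Br⁻

All of these have 36 electrons, so size is governed by nuclear charge alone: the more protons, the stronger the pull on the same electron cloud, and the smaller the ion.
Nuclear charges: Sr²⁺ (Z=38), Rb⁺ (Z=37), Br⁻ (Z=35).
Smallest to largest: Sr²⁺ < Rb⁺ < Br⁻.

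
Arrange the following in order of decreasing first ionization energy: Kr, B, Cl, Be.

Across a period the outer electron is held more tightly (higher IE₁); down a group it sits in a higher shell, more shielded, and comes off more easily.
These span different periods and groups, so the two trends combine.
Be > B: this pair runs against the simple trend — see the exception note.
Cl > Be: the two effects oppose for this pair; the across-period effect wins (1251 vs 900 kJ/mol).
Kr > Cl: period and group pull opposite ways; the across-period shift dominates (1351 vs 1251 kJ/mol).
Note the exception: Be has a higher first ionization energy than B, contrary to the simple trend — removing B's lone 2p electron is easier than breaking Be's filled 2s².
For reference (kJ/mol): Be 900, B 801, Cl 1251, Kr 1351.
So from highest to lowest: Kr > Cl > Be > B.

Kr > Cl > Be > B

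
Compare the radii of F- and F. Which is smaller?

Forming F- adds 1 electron to F. More electron–electron repulsion in the same shell, with unchanged nuclear charge, lets the cloud expand.
An anion is larger than its parent atom: F- > F.

F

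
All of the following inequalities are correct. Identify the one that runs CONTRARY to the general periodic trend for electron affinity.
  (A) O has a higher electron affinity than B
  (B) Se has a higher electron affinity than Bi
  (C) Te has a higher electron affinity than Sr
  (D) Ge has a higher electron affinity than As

The general trend: electron affinity increases across a period and decreases down a group.
(A) O (period 2, group 16) vs B (period 2, group 13): the stated order agrees with the simple trend.
(B) Se (period 4, group 16) vs Bi (period 6, group 15): the stated order agrees with the simple trend.
(C) Te (period 5, group 16) vs Sr (period 5, group 2): the stated order agrees with the simple trend.
(D) Ge (period 4, group 14) vs As (period 4, group 15): the stated order contradicts the simple trend.
The exception is (D): adding an electron to As's half-filled 4p³ is unfavourable, so Ge (4p²) has the more exothermic EA.

(D)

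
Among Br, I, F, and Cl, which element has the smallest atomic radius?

F

Moving right in a period, electrons are added to the same shell under a stronger nuclear pull, so atoms get smaller; moving down, a new shell is opened and atoms get larger.
All are in group 17, so atomic radius increases down the group.
The smallest atomic radius among these belongs to F.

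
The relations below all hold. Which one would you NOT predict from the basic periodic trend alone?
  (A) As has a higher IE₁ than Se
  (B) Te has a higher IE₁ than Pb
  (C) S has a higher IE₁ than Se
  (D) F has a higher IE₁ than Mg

The general trend: IE₁ increases across a period and decreases down a group.
(A) As (period 4, group 15) vs Se (period 4, group 16): the stated order contradicts the simple trend.
(B) Te (period 5, group 16) vs Pb (period 6, group 14): the stated order agrees with the simple trend.
(C) S (period 3, group 16) vs Se (period 4, group 16): the stated order agrees with the simple trend.
(D) F (period 2, group 17) vs Mg (period 3, group 2): the stated order agrees with the simple trend.
The exception is (A): Se (4p⁴) ionizes more easily than half-filled As (4p³).

(A)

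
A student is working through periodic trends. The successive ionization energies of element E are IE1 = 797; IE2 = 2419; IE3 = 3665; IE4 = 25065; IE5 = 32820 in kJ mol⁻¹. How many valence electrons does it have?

Look for the largest jump between consecutive ionization energies: IE4/IE3 ≈ 6.8, far larger than any earlier ratio.
That jump marks the point where a core electron is being removed. So the atom has 3 valence electrons.

3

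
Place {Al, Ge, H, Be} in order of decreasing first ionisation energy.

H is in period 1, group 1; Be is in period 2, group 2; Al is in period 3, group 13; Ge is in period 4, group 14.
IE₁ increases left→right with effective nuclear charge and decreases top→bottom as the valence shell moves farther out.
A diagonal step moves right (one effect) and down (the opposite effect) at once.
Ge > Al: the two effects oppose for this pair; the across-period effect wins (762 vs 578 kJ/mol).
Be > Ge: the two effects oppose for this pair; the down-group effect wins (900 vs 762 kJ/mol).
H > Be: period and group pull opposite ways; the down-group shift dominates (1312 vs 900 kJ/mol).
Tabulated first ionization energy (kJ/mol): H 1312, Be 900, Al 578, Ge 762.
So from highest to lowest: H > Be > Ge > Al.

H, Be, Ge, Al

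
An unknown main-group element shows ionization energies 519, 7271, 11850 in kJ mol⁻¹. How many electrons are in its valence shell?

Look for the largest jump between consecutive ionization energies: IE2/IE1 ≈ 14.0, far larger than any earlier ratio.
That jump marks the point where a core electron is being removed. So the atom has 1 valence electron.

1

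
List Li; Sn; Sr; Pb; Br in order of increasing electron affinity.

Sr < Pb < Li < Sn < Br

Atoms with high Z_eff and room in the valence shell (especially the halogens) have the most exothermic electron affinities.
Here both period and group differ, so the two effects have to be weighed against each other.
Pb > Sr: the two effects oppose for this pair; the across-period effect wins (35 vs 5 kJ/mol).
Li > Pb: the two effects oppose for this pair; the down-group effect wins (60 vs 35 kJ/mol).
Sn > Li: period and group pull opposite ways; the across-period shift dominates (107 vs 60 kJ/mol).
Br > Sn: both effects reinforce here, so Br is clearly the higher of the two.
Approximate values (kJ/mol): Li 60, Br 325, Sr 5, Sn 107, Pb 35.
So from lowest to highest: Sr < Pb < Li < Sn < Br.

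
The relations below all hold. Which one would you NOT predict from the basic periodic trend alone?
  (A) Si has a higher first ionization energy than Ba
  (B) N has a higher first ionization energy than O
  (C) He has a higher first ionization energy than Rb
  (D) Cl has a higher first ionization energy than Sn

The general trend: first ionization energy increases across a period and decreases down a group.
(A) Si (period 3, group 14) vs Ba (period 6, group 2): the stated order agrees with the simple trend.
(B) N (period 2, group 15) vs O (period 2, group 16): the stated order contradicts the simple trend.
(C) He (period 1, group 18) vs Rb (period 5, group 1): the stated order agrees with the simple trend.
(D) Cl (period 3, group 17) vs Sn (period 5, group 14): the stated order agrees with the simple trend.
The exception is (B): pairing an electron in O's 2p⁴ costs repulsion energy, so O ionizes more easily than half-filled N (2p³).

(B)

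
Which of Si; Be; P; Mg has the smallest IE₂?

Mg

After 1 electron has been removed, what remains? Si⁺ still has 3 valence electrons; Be⁺ still has 1 valence electron; P⁺ still has 4 valence electrons; Mg⁺ still has 1 valence electron.
All are still removing valence electrons, so compare the +1 ions as you would atoms: IE_2 generally rises across a period (higher Z_eff) and falls down a group (larger shell), subject to the usual subshell exceptions.
Valence configurations: Si⁺ [Ne]3s²3p¹, Be⁺ [He]2s¹, P⁺ [Ne]3s²3p², Mg⁺ [Ne]3s¹.
The numbers (kJ/mol): Si 1577, Be 1757, P 1907, Mg 1451.
Putting it together, IE_2: Mg < Si < Be < P.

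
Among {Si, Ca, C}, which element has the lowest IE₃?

Si

IE_3 is the cost of taking one more electron from the +2 cation: Si²⁺ still has 2 valence electrons; Ca²⁺ is the bare [Ar] core; C²⁺ still has 2 valence electrons.
Core electrons are held far more tightly than valence electrons, so Ca tops the IE_3 order.
Valence configurations: Si²⁺ [Ne]3s², C²⁺ [He]2s².
Approximate IE_3 values (kJ/mol): Si 3232, Ca 4912, C 4620.
So the third ionization energies run Si < C < Ca.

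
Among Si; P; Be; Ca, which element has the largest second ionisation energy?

P

IE_2 is the cost of taking one more electron from the +1 cation: Si⁺ still has 3 valence electrons; P⁺ still has 4 valence electrons; Be⁺ still has 1 valence electron; Ca⁺ still has 1 valence electron.
All are still removing valence electrons, so compare the +1 ions as you would atoms: IE_2 generally rises across a period (higher Z_eff) and falls down a group (larger shell), subject to the usual subshell exceptions.
Valence configurations: Si⁺ [Ne]3s²3p¹, P⁺ [Ne]3s²3p², Be⁺ [He]2s¹, Ca⁺ [Ar]4s¹.
The numbers (kJ/mol): Si 1577, P 1907, Be 1757, Ca 1145.
Overall IE_2 order: Ca < Si < Be < P.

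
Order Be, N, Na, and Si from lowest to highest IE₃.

Si < N < Na < Be

Consider each +2 ion: Be²⁺ is the bare [He] core; N²⁺ still has 3 valence electrons; Na²⁺ is already 1 electron into the core; Si²⁺ still has 2 valence electrons.
Breaking into a closed-shell core is much more expensive than removing a leftover valence electron — Na and Be have the largest IE_3 here.
Valence configurations: N²⁺ [He]2s²2p¹, Si²⁺ [Ne]3s².
Approximate IE_3 values (kJ/mol): Be 14849, N 4578, Na 6910, Si 3232.
Overall IE_3 order: Si < N < Na < Be.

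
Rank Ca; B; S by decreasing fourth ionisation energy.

B > Ca > S

IE_4 is the cost of taking one more electron from the +3 cation: Ca³⁺ is already 1 electron into the core; B³⁺ is the bare [He] core; S³⁺ still has 3 valence electrons.
Core electrons are held far more tightly than valence electrons, so Ca and B top the IE_4 order.
The numbers (kJ/mol): Ca 6491, B 25026, S 4556.
Overall IE_4 order: S < Ca < B.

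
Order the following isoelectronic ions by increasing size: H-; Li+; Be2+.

Be2+, Li+, H-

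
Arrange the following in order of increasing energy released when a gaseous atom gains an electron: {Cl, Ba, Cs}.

Ba < Cs < Cl

Cl is in period 3, group 17; Cs is in period 6, group 1; Ba is in period 6, group 2.
EA tends to increase across a period and decrease down a group, though the pattern is less regular than for IE or radius.
Here both period and group differ, so the two effects have to be weighed against each other.
Cs > Ba: this pair runs against the simple trend — see the exception note.
Cl > Cs: relative to Cs, both the across-period and down-group shifts push Cl's electron affinity up.
Note the exception: Cs has a higher electron affinity than Ba, contrary to the simple trend — adding an electron to Ba (ns²) has to open a new, higher-energy np subshell, which is unfavourable.
For reference (kJ/mol): Cl 349, Cs 46, Ba 14.
So from lowest to highest: Ba < Cs < Cl.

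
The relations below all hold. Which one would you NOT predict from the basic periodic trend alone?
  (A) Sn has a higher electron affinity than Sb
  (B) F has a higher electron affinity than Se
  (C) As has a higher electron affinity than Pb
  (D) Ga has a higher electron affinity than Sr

The general trend: electron affinity increases across a period and decreases down a group.
(A) Sn (period 5, group 14) vs Sb (period 5, group 15): the stated order contradicts the simple trend.
(B) F (period 2, group 17) vs Se (period 4, group 16): the stated order agrees with the simple trend.
(C) As (period 4, group 15) vs Pb (period 6, group 14): the stated order agrees with the simple trend.
(D) Ga (period 4, group 13) vs Sr (period 5, group 2): the stated order agrees with the simple trend.
The exception is (A): adding an electron to Sb's half-filled 5p³ is unfavourable, so Sn has the more exothermic EA.

(A)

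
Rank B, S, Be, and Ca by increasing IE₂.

Ca < Be < S < B

IE_2 is the cost of taking one more electron from the +1 cation: B⁺ still has 2 valence electrons; S⁺ still has 5 valence electrons; Be⁺ still has 1 valence electron; Ca⁺ still has 1 valence electron.
All are still removing valence electrons, so compare the +1 ions as you would atoms: IE_2 generally rises across a period (higher Z_eff) and falls down a group (larger shell), subject to the usual subshell exceptions.
Valence configurations: B⁺ [He]2s², S⁺ [Ne]3s²3p³, Be⁺ [He]2s¹, Ca⁺ [Ar]4s¹.
The numbers (kJ/mol): B 2427, S 2252, Be 1757, Ca 1145.
So the second ionization energies run Ca < Be < S < B.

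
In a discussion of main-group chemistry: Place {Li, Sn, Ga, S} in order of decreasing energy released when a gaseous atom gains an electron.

S > Sn > Li > Ga

EA tends to increase across a period and decrease down a group, though the pattern is less regular than for IE or radius.
Neither a single period nor a single group — weigh both effects.
Li > Ga: the two effects oppose for this pair; the down-group effect wins (60 vs 29 kJ/mol).
Sn > Li: the two effects oppose for this pair; the across-period effect wins (107 vs 60 kJ/mol).
S > Sn: relative to Sn, both the across-period and down-group shifts push S's electron affinity up.
Approximate values (kJ/mol): Li 60, S 200, Ga 29, Sn 107.
So from highest to lowest: S > Sn > Li > Ga.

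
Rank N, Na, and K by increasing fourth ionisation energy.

The fourth ionization energy removes an electron from the +3 ion. For each element: N³⁺ still has 2 valence electrons; Na³⁺ is already 2 electrons into the core; K³⁺ is already 2 electrons into the core.
Usually core removal costs more than valence removal, but here the competition is close: a tightly held n=2 valence electron can cost more to remove than an n=3 core electron, so the actual values have to decide it.
The numbers (kJ/mol): N 7475, Na 9543, K 5877.
Overall IE_4 order: K < N < Na.

K < N < Na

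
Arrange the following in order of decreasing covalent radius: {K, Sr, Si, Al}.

Al is in period 3, group 13; Si is in period 3, group 14; K is in period 4, group 1; Sr is in period 5, group 2.
Radius decreases left→right (rising Z_eff, same n) and increases top→bottom (higher n).
These span different periods and groups, so the two trends combine.
Al > Si: Al lies to the left of Si in period 3, so the across-period effect alone puts Al larger.
Sr > Al: both effects reinforce here, so Sr is clearly the larger of the two.
K > Sr: period and group pull opposite ways; the across-period shift dominates (196 vs 185 pm).
Tabulated atomic radius (pm): Al 126, Si 116, K 196, Sr 185.
So from largest to smallest: K > Sr > Al > Si.

K > Sr > Al > Si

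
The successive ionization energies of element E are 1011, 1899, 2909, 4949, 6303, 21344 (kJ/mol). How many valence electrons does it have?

5

Look for the largest jump between consecutive ionization energies: IE6/IE5 ≈ 3.4, far larger than any earlier ratio.
That jump marks the point where a core electron is being removed. So the atom has 5 valence electrons.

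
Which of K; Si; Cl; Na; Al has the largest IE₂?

After 1 electron has been removed, what remains? K⁺ is the bare [Ar] core; Si⁺ still has 3 valence electrons; Cl⁺ still has 6 valence electrons; Na⁺ is the bare [Ne] core; Al⁺ still has 2 valence electrons.
Pulling an electron out of a noble-gas core costs far more than removing a remaining valence electron, so K and Na sit at the high end of IE_2.
Valence configurations: Si⁺ [Ne]3s²3p¹, Cl⁺ [Ne]3s²3p⁴, Al⁺ [Ne]3s².
Si⁺ loses a lone 3p electron whereas Al⁺ must break into a filled 3s² pair, so IE_2(Al) > IE_2(Si) even though Si has the higher nuclear charge.
Approximate IE_2 values (kJ/mol): K 3052, Si 1577, Cl 2298, Na 4562, Al 1817.
Overall IE_2 order: Si < Al < Cl < K < Na.

Na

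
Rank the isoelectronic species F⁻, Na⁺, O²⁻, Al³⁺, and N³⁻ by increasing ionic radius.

Al³⁺ < Na⁺ < F⁻ < O²⁻ < N³⁻

All of these have 10 electrons, so size is governed by nuclear charge alone: the more protons, the stronger the pull on the same electron cloud, and the smaller the ion.
Nuclear charges: Al³⁺ (Z=13), Na⁺ (Z=11), F⁻ (Z=9), O²⁻ (Z=8), N³⁻ (Z=7).
Smallest to largest: Al³⁺ < Na⁺ < F⁻ < O²⁻ < N³⁻.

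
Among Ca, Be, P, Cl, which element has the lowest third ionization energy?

P

Consider each +2 ion: Ca²⁺ is the bare [Ar] core; Be²⁺ is the bare [He] core; P²⁺ still has 3 valence electrons; Cl²⁺ still has 5 valence electrons.
Core electrons are held far more tightly than valence electrons, so Ca and Be top the IE_3 order.
Valence configurations: P²⁺ [Ne]3s²3p¹, Cl²⁺ [Ne]3s²3p³.
The numbers (kJ/mol): Ca 4912, Be 14849, P 2914, Cl 3822.
Putting it together, IE_3: P < Cl < Ca < Be.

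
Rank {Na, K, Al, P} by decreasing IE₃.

IE_3 is the cost of taking one more electron from the +2 cation: Na²⁺ is already 1 electron into the core; K²⁺ is already 1 electron into the core; Al²⁺ still has 1 valence electron; P²⁺ still has 3 valence electrons.
Core electrons are held far more tightly than valence electrons, so K and Na top the IE_3 order.
Valence configurations: Al²⁺ [Ne]3s¹, P²⁺ [Ne]3s²3p¹.
The numbers (kJ/mol): Na 6910, K 4420, Al 2745, P 2914.
Overall IE_3 order: Al < P < K < Na.

Na, K, P, Al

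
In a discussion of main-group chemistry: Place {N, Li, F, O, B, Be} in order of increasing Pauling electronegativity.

EN rises left→right (higher Z_eff, smaller atoms) and falls top→bottom (larger, more shielded atoms).
All lie in period 2, so electronegativity increases left to right.
So from lowest to highest: Li < Be < B < N < O < F.

Li < Be < B < N < O < F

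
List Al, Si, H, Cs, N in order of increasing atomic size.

H < N < Si < Al < Cs

H is in period 1, group 1; N is in period 2, group 15; Al is in period 3, group 13; Si is in period 3, group 14; Cs is in period 6, group 1.
Moving right in a period, electrons are added to the same shell under a stronger nuclear pull, so atoms get smaller; moving down, a new shell is opened and atoms get larger.
Here both period and group differ, so the two effects have to be weighed against each other.
N > H: the two effects oppose for this pair; the down-group effect wins (71 vs 32 pm).
Si > N: relative to N, both the across-period and down-group shifts push Si's atomic radius up.
Al > Si: both are in period 3; the period trend gives Al the larger value.
Cs > Al: relative to Al, both the across-period and down-group shifts push Cs's atomic radius up.
Tabulated atomic radius (pm): H 32, N 71, Al 126, Si 116, Cs 232.
So from smallest to largest: H < N < Si < Al < Cs.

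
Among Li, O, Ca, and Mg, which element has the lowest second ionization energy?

Consider each +1 ion: Li⁺ is the bare [He] core; O⁺ still has 5 valence electrons; Ca⁺ still has 1 valence electron; Mg⁺ still has 1 valence electron.
Pulling an electron out of a noble-gas core costs far more than removing a remaining valence electron, so Li sits at the high end of IE_2.
Valence configurations: O⁺ [He]2s²2p³, Ca⁺ [Ar]4s¹, Mg⁺ [Ne]3s¹.
Tabulated IE_2 (kJ/mol): Li 7298, O 3388, Ca 1145, Mg 1451.
Overall IE_2 order: Ca < Mg < O < Li.

Ca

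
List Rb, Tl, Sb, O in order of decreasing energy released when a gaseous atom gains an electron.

O > Sb > Rb > Tl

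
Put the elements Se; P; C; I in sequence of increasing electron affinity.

C is in period 2, group 14; P is in period 3, group 15; Se is in period 4, group 16; I is in period 5, group 17.
Electron affinity generally becomes more exothermic across a period toward the halogens and less exothermic down a group.
These sit on a diagonal, where the across-period and down-group effects partly cancel.
C > P: period and group pull opposite ways; the down-group shift dominates (122 vs 72 kJ/mol).
Se > C: the two effects oppose for this pair; the across-period effect wins (195 vs 122 kJ/mol).
I > Se: period and group pull opposite ways; the across-period shift dominates (295 vs 195 kJ/mol).
Tabulated electron affinity (kJ/mol): C 122, P 72, Se 195, I 295.
So from lowest to highest: P < C < Se < I.

P < C < Se < I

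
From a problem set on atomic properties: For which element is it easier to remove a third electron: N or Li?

N

After 2 electrons have been removed, what remains? N²⁺ still has 3 valence electrons; Li²⁺ is already 1 electron into the core.
Breaking into a closed-shell core is much more expensive than removing a leftover valence electron — Li has the largest IE_3 here.
Approximate IE_3 values (kJ/mol): N 4578, Li 11815.
Putting it together, IE_3: N < Li.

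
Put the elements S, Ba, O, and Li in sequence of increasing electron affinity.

Li is in period 2, group 1; O is in period 2, group 16; S is in period 3, group 16; Ba is in period 6, group 2.
Atoms with high Z_eff and room in the valence shell (especially the halogens) have the most exothermic electron affinities.
Here both period and group differ, so the two effects have to be weighed against each other.
Li > Ba: the two effects oppose for this pair; the down-group effect wins (60 vs 14 kJ/mol).
O > Li: both are in period 2; the period trend gives O the larger value.
S > O: this pair runs against the simple trend — see the exception note.
Note the exception: S has a higher electron affinity than O, contrary to the simple trend — the compact 2p subshell of O repels the added electron more than S's larger 3p does.
For reference (kJ/mol): Li 60, O 141, S 200, Ba 14.
So from lowest to highest: Ba < Li < O < S.

Ba < Li < O < S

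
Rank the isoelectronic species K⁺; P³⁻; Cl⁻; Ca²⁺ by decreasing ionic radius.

P³⁻, Cl⁻, K⁺, Ca²⁺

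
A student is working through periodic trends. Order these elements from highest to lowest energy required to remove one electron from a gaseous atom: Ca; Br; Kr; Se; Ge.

Ca is in period 4, group 2; Ge is in period 4, group 14; Se is in period 4, group 16; Br is in period 4, group 17; Kr is in period 4, group 18.
First ionization energy rises across a period (greater Z_eff holds electrons more tightly) and falls down a group (valence electrons are farther from the nucleus).
All lie in period 4, so first ionization energy increases left to right.
So from highest to lowest: Kr > Br > Se > Ge > Ca.

Kr > Br > Se > Ge > Ca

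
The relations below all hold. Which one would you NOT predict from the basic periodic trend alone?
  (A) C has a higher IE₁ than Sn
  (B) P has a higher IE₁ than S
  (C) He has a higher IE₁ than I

The general trend: IE₁ increases across a period and decreases down a group.
(A) C (period 2, group 14) vs Sn (period 5, group 14): the stated order agrees with the simple trend.
(B) P (period 3, group 15) vs S (period 3, group 16): the stated order contradicts the simple trend.
(C) He (period 1, group 18) vs I (period 5, group 17): the stated order agrees with the simple trend.
The exception is (B): S (3p⁴) ionizes more easily than half-filled P (3p³) because the paired 3p electron in S is pushed out by e⁻–e⁻ repulsion.

(B)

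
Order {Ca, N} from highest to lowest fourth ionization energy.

N, Ca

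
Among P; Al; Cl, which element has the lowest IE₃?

Consider each +2 ion: P²⁺ still has 3 valence electrons; Al²⁺ still has 1 valence electron; Cl²⁺ still has 5 valence electrons.
All are still removing valence electrons, so compare the +2 ions as you would atoms: IE_3 generally rises across a period (higher Z_eff) and falls down a group (larger shell), subject to the usual subshell exceptions.
Valence configurations: P²⁺ [Ne]3s²3p¹, Al²⁺ [Ne]3s¹, Cl²⁺ [Ne]3s²3p³.
Approximate IE_3 values (kJ/mol): P 2914, Al 2745, Cl 3822.
Overall IE_3 order: Al < P < Cl.

Al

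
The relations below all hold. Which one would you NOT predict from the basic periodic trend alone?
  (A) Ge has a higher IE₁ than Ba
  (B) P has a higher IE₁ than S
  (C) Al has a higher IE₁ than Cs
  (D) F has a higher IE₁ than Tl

The general trend: IE₁ increases across a period and decreases down a group.
(A) Ge (period 4, group 14) vs Ba (period 6, group 2): the stated order agrees with the simple trend.
(B) P (period 3, group 15) vs S (period 3, group 16): the stated order contradicts the simple trend.
(C) Al (period 3, group 13) vs Cs (period 6, group 1): the stated order agrees with the simple trend.
(D) F (period 2, group 17) vs Tl (period 6, group 13): the stated order agrees with the simple trend.
The exception is (B): S (3p⁴) ionizes more easily than half-filled P (3p³) because the paired 3p electron in S is pushed out by e⁻–e⁻ repulsion.

(B)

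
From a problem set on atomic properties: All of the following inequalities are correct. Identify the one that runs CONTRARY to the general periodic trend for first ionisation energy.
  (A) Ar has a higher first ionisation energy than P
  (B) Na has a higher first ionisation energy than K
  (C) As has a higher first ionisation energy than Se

The general trend: first ionisation energy increases across a period and decreases down a group.
(A) Ar (period 3, group 18) vs P (period 3, group 15): the stated order agrees with the simple trend.
(B) Na (period 3, group 1) vs K (period 4, group 1): the stated order agrees with the simple trend.
(C) As (period 4, group 15) vs Se (period 4, group 16): the stated order contradicts the simple trend.
The exception is (C): Se (4p⁴) ionizes more easily than half-filled As (4p³).

(C)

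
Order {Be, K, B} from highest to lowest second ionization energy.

K, B, Be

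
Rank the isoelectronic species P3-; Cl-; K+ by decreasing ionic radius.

All of these have 18 electrons, so size is governed by nuclear charge alone: the more protons, the stronger the pull on the same electron cloud, and the smaller the ion.
Nuclear charges: K+ (Z=19), Cl- (Z=17), P3- (Z=15).
Largest to smallest: P3- > Cl- > K+.

P3- > Cl- > K+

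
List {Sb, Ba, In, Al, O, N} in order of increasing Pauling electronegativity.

N is in period 2, group 15; O is in period 2, group 16; Al is in period 3, group 13; In is in period 5, group 13; Sb is in period 5, group 15; Ba is in period 6, group 2.
Atoms toward the upper right of the periodic table pull bonding electrons most strongly.
Neither a single period nor a single group — weigh both effects.
Al > Ba: both effects reinforce here, so Al is clearly the higher of the two.
In > Al: this pair runs against the simple trend — see the exception note.
Sb > In: both are in period 5; the period trend gives Sb the larger value.
N > Sb: N sits above Sb in group 15, so the down-group effect alone puts N higher.
O > N: O lies to the right of N in period 2, so the across-period effect alone puts O higher.
Note the exception: In has a higher electronegativity than Al, contrary to the simple trend — poor shielding by filled d (and f) subshells raises the heavier element's effective nuclear charge more than the simple down-group trend predicts.
For reference (Pauling): N 3.04, O 3.44, Al 1.61, In 1.78, Sb 2.05, Ba 0.89.
So from lowest to highest: Ba < Al < In < Sb < N < O.

Ba, Al, In, Sb, N, O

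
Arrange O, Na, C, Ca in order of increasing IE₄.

Consider each +3 ion: O³⁺ still has 3 valence electrons; Na³⁺ is already 2 electrons into the core; C³⁺ still has 1 valence electron; Ca³⁺ is already 1 electron into the core.
Usually core removal costs more than valence removal, but here the competition is close: a tightly held n=2 valence electron can cost more to remove than an n=3 core electron, so the actual values have to decide it.
Valence configurations: O³⁺ [He]2s²2p¹, C³⁺ [He]2s¹.
Tabulated IE_4 (kJ/mol): O 7469, Na 9543, C 6223, Ca 6491.
Overall IE_4 order: C < Ca < O < Na.

C < Ca < O < Na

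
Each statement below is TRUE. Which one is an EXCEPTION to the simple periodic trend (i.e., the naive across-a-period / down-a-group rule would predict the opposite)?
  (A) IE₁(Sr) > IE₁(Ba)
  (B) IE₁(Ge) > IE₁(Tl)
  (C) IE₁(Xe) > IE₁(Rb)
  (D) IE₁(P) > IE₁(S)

(D)

The general trend: first ionization energy increases across a period and decreases down a group.
(A) Sr (period 5, group 2) vs Ba (period 6, group 2): the stated order agrees with the simple trend.
(B) Ge (period 4, group 14) vs Tl (period 6, group 13): the stated order agrees with the simple trend.
(C) Xe (period 5, group 18) vs Rb (period 5, group 1): the stated order agrees with the simple trend.
(D) P (period 3, group 15) vs S (period 3, group 16): the stated order contradicts the simple trend.
The exception is (D): S (3p⁴) ionizes more easily than half-filled P (3p³) because the paired 3p electron in S is pushed out by e⁻–e⁻ repulsion.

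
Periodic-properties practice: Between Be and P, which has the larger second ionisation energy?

The second ionization energy removes an electron from the +1 ion. For each element: Be⁺ still has 1 valence electron; P⁺ still has 4 valence electrons.
All are still removing valence electrons, so compare the +1 ions as you would atoms: IE_2 generally rises across a period (higher Z_eff) and falls down a group (larger shell), subject to the usual subshell exceptions.
Valence configurations: Be⁺ [He]2s¹, P⁺ [Ne]3s²3p².
The numbers (kJ/mol): Be 1757, P 1907.
Putting it together, IE_2: Be < P.

P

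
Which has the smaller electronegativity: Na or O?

Na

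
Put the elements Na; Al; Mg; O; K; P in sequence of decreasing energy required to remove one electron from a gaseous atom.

O > P > Mg > Al > Na > K

First ionization energy rises across a period (greater Z_eff holds electrons more tightly) and falls down a group (valence electrons are farther from the nucleus).
Here both period and group differ, so the two effects have to be weighed against each other.
Na > K: they share group 1; the group trend gives Na the larger value.
Al > Na: both are in period 3; the period trend gives Al the larger value.
Mg > Al: this pair runs against the simple trend — see the exception note.
P > Mg: both are in period 3; the period trend gives P the larger value.
O > P: relative to P, both the across-period and down-group shifts push O's first ionization energy up.
Note the exception: Mg has a higher first ionization energy than Al, contrary to the simple trend — Al's single 3p electron is easier to remove than one from Mg's filled 3s².
Approximate values (kJ/mol): O 1314, Na 496, Mg 738, Al 578, P 1012, K 419.
So from highest to lowest: O > P > Mg > Al > Na > K.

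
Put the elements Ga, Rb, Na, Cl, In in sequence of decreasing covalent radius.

Rb, Na, In, Ga, Cl

Na is in period 3, group 1; Cl is in period 3, group 17; Ga is in period 4, group 13; Rb is in period 5, group 1; In is in period 5, group 13.
Radius decreases left→right (rising Z_eff, same n) and increases top→bottom (higher n).
Neither a single period nor a single group — weigh both effects.
Ga > Cl: both effects reinforce here, so Ga is clearly the larger of the two.
In > Ga: they share group 13; the group trend gives In the larger value.
Na > In: the two effects oppose for this pair; the across-period effect wins (155 vs 142 pm).
Rb > Na: Rb sits below Na in group 1, so the down-group effect alone puts Rb larger.
Tabulated atomic radius (pm): Na 155, Cl 99, Ga 124, Rb 210, In 142.
So from largest to smallest: Rb > Na > In > Ga > Cl.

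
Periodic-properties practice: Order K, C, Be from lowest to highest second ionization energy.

After 1 electron has been removed, what remains? K⁺ is the bare [Ar] core; C⁺ still has 3 valence electrons; Be⁺ still has 1 valence electron.
Breaking into a closed-shell core is much more expensive than removing a leftover valence electron — K has the largest IE_2 here.
Valence configurations: C⁺ [He]2s²2p¹, Be⁺ [He]2s¹.
The numbers (kJ/mol): K 3052, C 2353, Be 1757.
Hence IE_2: Be < C < K.

Be < C < K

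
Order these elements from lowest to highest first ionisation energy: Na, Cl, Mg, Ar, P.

Na, Mg, P, Cl, Ar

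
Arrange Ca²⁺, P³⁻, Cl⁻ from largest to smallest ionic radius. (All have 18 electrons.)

P³⁻ > Cl⁻ > Ca²⁺

All of these have 18 electrons, so size is governed by nuclear charge alone: the more protons, the stronger the pull on the same electron cloud, and the smaller the ion.
Nuclear charges: Ca²⁺ (Z=20), Cl⁻ (Z=17), P³⁻ (Z=15).
Largest to smallest: P³⁻ > Cl⁻ > Ca²⁺.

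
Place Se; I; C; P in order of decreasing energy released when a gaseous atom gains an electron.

Electron affinity generally becomes more exothermic across a period toward the halogens and less exothermic down a group.
These sit on a diagonal, where the across-period and down-group effects partly cancel.
C > P: the two effects oppose for this pair; the down-group effect wins (122 vs 72 kJ/mol).
Se > C: period and group pull opposite ways; the across-period shift dominates (195 vs 122 kJ/mol).
I > Se: the two effects oppose for this pair; the across-period effect wins (295 vs 195 kJ/mol).
Tabulated electron affinity (kJ/mol): C 122, P 72, Se 195, I 295.
So from highest to lowest: I > Se > C > P.

I > Se > C > P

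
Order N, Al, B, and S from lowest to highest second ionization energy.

IE_2 is the cost of taking one more electron from the +1 cation: N⁺ still has 4 valence electrons; Al⁺ still has 2 valence electrons; B⁺ still has 2 valence electrons; S⁺ still has 5 valence electrons.
All are still removing valence electrons, so compare the +1 ions as you would atoms: IE_2 generally rises across a period (higher Z_eff) and falls down a group (larger shell), subject to the usual subshell exceptions.
Valence configurations: N⁺ [He]2s²2p², Al⁺ [Ne]3s², B⁺ [He]2s², S⁺ [Ne]3s²3p³.
Approximate IE_2 values (kJ/mol): N 2856, Al 1817, B 2427, S 2252.
Putting it together, IE_2: Al < S < B < N.

Al < S < B < N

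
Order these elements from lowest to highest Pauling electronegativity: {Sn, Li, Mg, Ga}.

Li < Mg < Ga < Sn

Li is in period 2, group 1; Mg is in period 3, group 2; Ga is in period 4, group 13; Sn is in period 5, group 14.
Atoms toward the upper right of the periodic table pull bonding electrons most strongly.
A diagonal step moves right (one effect) and down (the opposite effect) at once.
Mg > Li: period and group pull opposite ways; the across-period shift dominates (1.31 vs 0.98).
Ga > Mg: period and group pull opposite ways; the across-period shift dominates (1.81 vs 1.31).
Sn > Ga: the two effects oppose for this pair; the across-period effect wins (1.96 vs 1.81).
Tabulated electronegativity (Pauling): Li 0.98, Mg 1.31, Ga 1.81, Sn 1.96.
So from lowest to highest: Li < Mg < Ga < Sn.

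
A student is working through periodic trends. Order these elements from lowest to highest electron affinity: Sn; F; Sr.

Sr < Sn < F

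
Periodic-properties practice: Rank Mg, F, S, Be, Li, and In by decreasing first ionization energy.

F > S > Be > Mg > In > Li

Across a period the outer electron is held more tightly (higher IE₁); down a group it sits in a higher shell, more shielded, and comes off more easily.
Neither a single period nor a single group — weigh both effects.
In > Li: period and group pull opposite ways; the across-period shift dominates (558 vs 520 kJ/mol).
Mg > In: period and group pull opposite ways; the down-group shift dominates (738 vs 558 kJ/mol).
Be > Mg: they share group 2; the group trend gives Be the larger value.
S > Be: period and group pull opposite ways; the across-period shift dominates (1000 vs 900 kJ/mol).
F > S: both effects reinforce here, so F is clearly the higher of the two.
For reference (kJ/mol): Li 520, Be 900, F 1681, Mg 738, S 1000, In 558.
So from highest to lowest: F > S > Be > Mg > In > Li.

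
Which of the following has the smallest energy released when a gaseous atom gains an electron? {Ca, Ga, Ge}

Ca

Atoms with high Z_eff and room in the valence shell (especially the halogens) have the most exothermic electron affinities.
All lie in period 4, so electron affinity increases left to right.
The smallest energy released when a gaseous atom gains an electron among these belongs to Ca.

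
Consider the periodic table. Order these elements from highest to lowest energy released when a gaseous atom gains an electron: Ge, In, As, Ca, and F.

F, Ge, As, In, Ca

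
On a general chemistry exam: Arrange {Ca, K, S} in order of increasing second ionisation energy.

Ca < S < K

After 1 electron has been removed, what remains? Ca⁺ still has 1 valence electron; K⁺ is the bare [Ar] core; S⁺ still has 5 valence electrons.
Pulling an electron out of a noble-gas core costs far more than removing a remaining valence electron, so K sits at the high end of IE_2.
Valence configurations: Ca⁺ [Ar]4s¹, S⁺ [Ne]3s²3p³.
The numbers (kJ/mol): Ca 1145, K 3052, S 2252.
Putting it together, IE_2: Ca < S < K.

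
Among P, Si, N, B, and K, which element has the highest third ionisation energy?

N

After 2 electrons have been removed, what remains? P²⁺ still has 3 valence electrons; Si²⁺ still has 2 valence electrons; N²⁺ still has 3 valence electrons; B²⁺ still has 1 valence electron; K²⁺ is already 1 electron into the core.
Usually core removal costs more than valence removal, but here the competition is close: a tightly held n=2 valence electron can cost more to remove than an n=3 core electron, so the actual values have to decide it.
Valence configurations: P²⁺ [Ne]3s²3p¹, Si²⁺ [Ne]3s², N²⁺ [He]2s²2p¹, B²⁺ [He]2s¹.
P²⁺ loses a lone 3p electron whereas Si²⁺ must break into a filled 3s² pair, so IE_3(Si) > IE_3(P) even though P has the higher nuclear charge.
Approximate IE_3 values (kJ/mol): P 2914, Si 3232, N 4578, B 3660, K 4420.
Overall IE_3 order: P < Si < B < K < N.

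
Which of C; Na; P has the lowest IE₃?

After 2 electrons have been removed, what remains? C²⁺ still has 2 valence electrons; Na²⁺ is already 1 electron into the core; P²⁺ still has 3 valence electrons.
Breaking into a closed-shell core is much more expensive than removing a leftover valence electron — Na has the largest IE_3 here.
Valence configurations: C²⁺ [He]2s², P²⁺ [Ne]3s²3p¹.
The numbers (kJ/mol): C 4620, Na 6910, P 2914.
Putting it together, IE_3: P < C < Na.

P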